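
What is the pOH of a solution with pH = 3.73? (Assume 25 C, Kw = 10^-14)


pOH = 14 - pH
pOH = 14 - 3.73
pOH = 10.27

10.27


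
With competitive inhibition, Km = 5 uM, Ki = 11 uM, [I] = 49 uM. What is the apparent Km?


Km_app = Km * (1 + [I]/Ki)
Km_app = 5 * (1 + 49/11)
Km_app = 27.2727 uM

27.2727 uM


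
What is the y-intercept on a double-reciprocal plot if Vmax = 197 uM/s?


y-intercept = 1/Vmax
= 1/197
= 0.0051 s/uM

0.0051 s/uM


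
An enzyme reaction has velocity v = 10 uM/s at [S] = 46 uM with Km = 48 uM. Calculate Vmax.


Vmax = v * (Km + [S]) / [S]
Vmax = 10 * (48 + 46) / 46
Vmax = 20.4348 uM/s

20.4348 uM/s


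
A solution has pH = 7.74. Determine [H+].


[H+] = 10^(-pH)
[H+] = 10^(-7.74)
[H+] = 1.820e-08 M

1.820e-08 M


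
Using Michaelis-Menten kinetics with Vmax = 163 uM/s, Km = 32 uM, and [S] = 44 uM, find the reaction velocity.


v = Vmax * [S] / (Km + [S])
v = 163 * 44 / (32 + 44)
v = 94.3684 uM/s

94.3684 uM/s


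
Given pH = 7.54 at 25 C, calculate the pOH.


pOH = 14 - pH
pOH = 14 - 7.54
pOH = 6.46

6.46


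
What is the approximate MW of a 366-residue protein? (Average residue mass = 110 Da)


MW = n_residues * 110 Da
MW = 366 * 110
MW = 40260 Da

40260 Da


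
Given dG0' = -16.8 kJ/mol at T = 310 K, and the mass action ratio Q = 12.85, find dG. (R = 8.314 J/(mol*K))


dG = dG0' + RT * ln(Q) / 1000
dG = -16.8 + 8.314 * 310 * ln(12.85) / 1000
dG = -10.2192 kJ/mol

-10.2192 kJ/mol


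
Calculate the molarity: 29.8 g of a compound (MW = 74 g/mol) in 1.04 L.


C = (mass / MW) / volume
C = (29.8 / 74) / 1.04
C = 0.3872 M

0.3872 M


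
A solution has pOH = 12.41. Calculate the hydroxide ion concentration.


[OH-] = 10^(-pOH)
[OH-] = 10^(-12.41)
[OH-] = 3.890e-13 M

3.890e-13 M


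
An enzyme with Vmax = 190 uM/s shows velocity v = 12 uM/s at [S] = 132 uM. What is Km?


Km = [S] * (Vmax - v) / v
Km = 132 * (190 - 12) / 12
Km = 1958.0 uM

1958.0 uM


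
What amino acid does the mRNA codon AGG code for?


Standard genetic code lookup.
Codon AGG -> Arg

Arg


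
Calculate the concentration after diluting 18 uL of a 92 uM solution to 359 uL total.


C2 = C1 * V1 / V2
C2 = 92 * 18 / 359
C2 = 4.6128 uM

4.6128 uM


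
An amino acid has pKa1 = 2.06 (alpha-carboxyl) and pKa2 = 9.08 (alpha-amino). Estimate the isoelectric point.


pI = (pKa1 + pKa2) / 2
pI = (2.06 + 9.08) / 2
pI = 5.57

5.57


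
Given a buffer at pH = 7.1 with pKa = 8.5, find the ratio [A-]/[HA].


[A-]/[HA] = 10^(pH - pKa)
= 10^(7.1 - 8.5)
= 0.0398

0.0398


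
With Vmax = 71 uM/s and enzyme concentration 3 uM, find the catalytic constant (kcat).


kcat = Vmax / [E]t
kcat = 71 / 3
kcat = 23.6667 s^-1

23.6667 s^-1


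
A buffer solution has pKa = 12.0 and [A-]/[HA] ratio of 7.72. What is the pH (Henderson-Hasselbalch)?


pH = pKa + log10([A-]/[HA])
pH = 12.0 + log10(7.72)
pH = 12.8876

12.8876


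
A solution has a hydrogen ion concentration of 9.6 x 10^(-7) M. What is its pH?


pH = -log10([H+])
pH = -log10(9.6 x 10^(-7))
pH = 6.0177

6.0177


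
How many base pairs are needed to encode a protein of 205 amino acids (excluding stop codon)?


Each amino acid = 1 codon = 3 bp
bp = 205 * 3 = 615 bp

615 bp


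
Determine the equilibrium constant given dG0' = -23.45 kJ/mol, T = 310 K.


Keq = exp(-dG0 * 1000 / (R * T))
Keq = exp(-(-23.45) * 1000 / (8.314 * 310))
Keq = 8942.1197

8942.1197


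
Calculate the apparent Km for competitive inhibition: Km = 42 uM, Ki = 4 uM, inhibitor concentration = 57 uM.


Km_app = Km * (1 + [I]/Ki)
Km_app = 42 * (1 + 57/4)
Km_app = 640.5 uM

640.5 uM


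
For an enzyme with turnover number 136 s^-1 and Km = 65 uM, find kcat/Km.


Catalytic efficiency = kcat / Km
= 136 / 65
= 2.0923 uM^-1*s^-1

2.0923 uM^-1*s^-1


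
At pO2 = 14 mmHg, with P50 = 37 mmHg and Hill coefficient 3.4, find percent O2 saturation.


Y = pO2^n / (P50^n + pO2^n)
Y = 14^3.4 / (37^3.4 + 14^3.4)
Y = 3.54%

3.54%


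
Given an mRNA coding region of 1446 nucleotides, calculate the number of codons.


codons = nucleotides / 3
codons = 1446 / 3 = 482

482


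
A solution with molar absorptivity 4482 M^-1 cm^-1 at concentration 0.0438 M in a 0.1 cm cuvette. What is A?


A = epsilon * c * l
A = 4482 * 0.0438 * 0.1
A = 19.6312

19.6312


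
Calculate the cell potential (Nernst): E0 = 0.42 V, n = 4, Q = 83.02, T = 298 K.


E = E0 - (RT/nF) * ln(Q)
E = 0.42 - (8.314 * 298 / (4 * 96485)) * ln(83.02)
E = 0.3916 V

0.3916 V


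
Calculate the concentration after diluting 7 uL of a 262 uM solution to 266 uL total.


C2 = C1 * V1 / V2
C2 = 262 * 7 / 266
C2 = 6.8947 uM

6.8947 uM


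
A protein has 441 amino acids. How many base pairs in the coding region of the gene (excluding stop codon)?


Each amino acid = 1 codon = 3 bp
bp = 441 * 3 = 1323 bp

1323 bp


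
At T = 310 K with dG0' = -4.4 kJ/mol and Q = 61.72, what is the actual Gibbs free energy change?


dG = dG0' + RT * ln(Q) / 1000
dG = -4.4 + 8.314 * 310 * ln(61.72) / 1000
dG = 6.2254 kJ/mol

6.2254 kJ/mol


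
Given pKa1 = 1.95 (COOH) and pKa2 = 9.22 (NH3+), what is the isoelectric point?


pI = (pKa1 + pKa2) / 2
pI = (1.95 + 9.22) / 2
pI = 5.585

5.585


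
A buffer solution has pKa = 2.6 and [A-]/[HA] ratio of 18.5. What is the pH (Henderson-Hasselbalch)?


pH = pKa + log10([A-]/[HA])
pH = 2.6 + log10(18.5)
pH = 3.8672

3.8672


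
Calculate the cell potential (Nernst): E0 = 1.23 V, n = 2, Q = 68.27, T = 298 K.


E = E0 - (RT/nF) * ln(Q)
E = 1.23 - (8.314 * 298 / (2 * 96485)) * ln(68.27)
E = 1.1758 V

1.1758 V


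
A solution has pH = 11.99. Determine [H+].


[H+] = 10^(-pH)
[H+] = 10^(-11.99)
[H+] = 1.023e-12 M

1.023e-12 M


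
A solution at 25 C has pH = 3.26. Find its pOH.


pOH = 14 - pH
pOH = 14 - 3.26
pOH = 10.74

10.74


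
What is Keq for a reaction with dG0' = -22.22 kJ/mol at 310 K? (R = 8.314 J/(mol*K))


Keq = exp(-dG0 * 1000 / (R * T))
Keq = exp(-(-22.22) * 1000 / (8.314 * 310))
Keq = 5548.5489

5548.5489


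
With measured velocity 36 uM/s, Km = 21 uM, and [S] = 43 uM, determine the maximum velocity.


Vmax = v * (Km + [S]) / [S]
Vmax = 36 * (21 + 43) / 43
Vmax = 53.5814 uM/s

53.5814 uM/s


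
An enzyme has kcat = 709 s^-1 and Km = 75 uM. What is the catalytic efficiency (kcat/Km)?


Catalytic efficiency = kcat / Km
= 709 / 75
= 9.4533 uM^-1*s^-1

9.4533 uM^-1*s^-1


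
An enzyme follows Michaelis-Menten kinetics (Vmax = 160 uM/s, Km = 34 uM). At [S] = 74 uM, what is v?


v = Vmax * [S] / (Km + [S])
v = 160 * 74 / (34 + 74)
v = 109.6296 uM/s

109.6296 uM/s


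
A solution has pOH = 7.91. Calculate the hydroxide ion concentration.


[OH-] = 10^(-pOH)
[OH-] = 10^(-7.91)
[OH-] = 1.230e-08 M

1.230e-08 M


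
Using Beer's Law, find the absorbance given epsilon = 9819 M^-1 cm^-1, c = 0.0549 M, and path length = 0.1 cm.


A = epsilon * c * l
A = 9819 * 0.0549 * 0.1
A = 53.9063

53.9063


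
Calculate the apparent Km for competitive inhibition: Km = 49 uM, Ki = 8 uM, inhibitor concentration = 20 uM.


Km_app = Km * (1 + [I]/Ki)
Km_app = 49 * (1 + 20/8)
Km_app = 171.5 uM

171.5 uM


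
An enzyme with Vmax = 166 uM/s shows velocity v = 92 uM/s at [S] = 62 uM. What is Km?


Km = [S] * (Vmax - v) / v
Km = 62 * (166 - 92) / 92
Km = 49.8696 uM

49.8696 uM


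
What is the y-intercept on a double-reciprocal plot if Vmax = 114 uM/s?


y-intercept = 1/Vmax
= 1/114
= 0.0088 s/uM

0.0088 s/uM


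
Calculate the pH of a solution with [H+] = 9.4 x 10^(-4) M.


pH = -log10([H+])
pH = -log10(9.4 x 10^(-4))
pH = 3.0269

3.0269


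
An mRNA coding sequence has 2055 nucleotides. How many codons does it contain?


codons = nucleotides / 3
codons = 2055 / 3 = 685

685


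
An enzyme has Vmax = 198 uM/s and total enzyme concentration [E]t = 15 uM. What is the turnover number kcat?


kcat = Vmax / [E]t
kcat = 198 / 15
kcat = 13.2 s^-1

13.2 s^-1


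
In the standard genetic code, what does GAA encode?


Standard genetic code lookup.
Codon GAA -> Glu

Glu


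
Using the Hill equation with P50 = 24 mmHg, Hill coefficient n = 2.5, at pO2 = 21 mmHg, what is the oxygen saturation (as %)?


Y = pO2^n / (P50^n + pO2^n)
Y = 21^2.5 / (24^2.5 + 21^2.5)
Y = 41.73%

41.73%


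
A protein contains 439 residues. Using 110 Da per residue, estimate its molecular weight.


MW = n_residues * 110 Da
MW = 439 * 110
MW = 48290 Da

48290 Da


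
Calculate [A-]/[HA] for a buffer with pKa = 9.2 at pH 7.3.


[A-]/[HA] = 10^(pH - pKa)
= 10^(7.3 - 9.2)
= 0.0126

0.0126


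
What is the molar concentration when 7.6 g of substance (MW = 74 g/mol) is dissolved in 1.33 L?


C = (mass / MW) / volume
C = (7.6 / 74) / 1.33
C = 0.0772 M

0.0772 M


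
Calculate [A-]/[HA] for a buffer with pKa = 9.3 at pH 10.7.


[A-]/[HA] = 10^(pH - pKa)
= 10^(10.7 - 9.3)
= 25.1189

25.1189


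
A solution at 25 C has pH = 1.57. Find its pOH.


pOH = 14 - pH
pOH = 14 - 1.57
pOH = 12.43

12.43


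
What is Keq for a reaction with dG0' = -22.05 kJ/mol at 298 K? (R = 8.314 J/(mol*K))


Keq = exp(-dG0 * 1000 / (R * T))
Keq = exp(-(-22.05) * 1000 / (8.314 * 298))
Keq = 7330.8171

7330.8171


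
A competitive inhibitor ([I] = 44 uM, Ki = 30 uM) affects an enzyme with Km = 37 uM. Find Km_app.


Km_app = Km * (1 + [I]/Ki)
Km_app = 37 * (1 + 44/30)
Km_app = 91.2667 uM

91.2667 uM


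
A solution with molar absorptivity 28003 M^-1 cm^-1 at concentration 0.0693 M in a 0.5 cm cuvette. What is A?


A = epsilon * c * l
A = 28003 * 0.0693 * 0.5
A = 970.3039

970.3039


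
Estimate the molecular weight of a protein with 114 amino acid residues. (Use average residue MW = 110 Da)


MW = n_residues * 110 Da
MW = 114 * 110
MW = 12540 Da

12540 Da


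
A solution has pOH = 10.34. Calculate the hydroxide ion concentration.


[OH-] = 10^(-pOH)
[OH-] = 10^(-10.34)
[OH-] = 4.571e-11 M

4.571e-11 M


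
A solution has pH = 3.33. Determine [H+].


[H+] = 10^(-pH)
[H+] = 10^(-3.33)
[H+] = 4.677e-04 M

4.677e-04 M


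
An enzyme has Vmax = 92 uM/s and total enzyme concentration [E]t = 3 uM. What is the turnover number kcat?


kcat = Vmax / [E]t
kcat = 92 / 3
kcat = 30.6667 s^-1

30.6667 s^-1


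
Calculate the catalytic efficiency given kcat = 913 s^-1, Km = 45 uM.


Catalytic efficiency = kcat / Km
= 913 / 45
= 20.2889 uM^-1*s^-1

20.2889 uM^-1*s^-1


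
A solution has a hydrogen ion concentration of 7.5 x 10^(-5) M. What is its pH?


pH = -log10([H+])
pH = -log10(7.5 x 10^(-5))
pH = 4.1249

4.1249


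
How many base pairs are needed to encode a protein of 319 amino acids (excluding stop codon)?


Each amino acid = 1 codon = 3 bp
bp = 319 * 3 = 957 bp

957 bp


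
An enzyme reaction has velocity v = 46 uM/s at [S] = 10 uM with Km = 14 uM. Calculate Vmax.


Vmax = v * (Km + [S]) / [S]
Vmax = 46 * (14 + 10) / 10
Vmax = 110.4 uM/s

110.4 uM/s


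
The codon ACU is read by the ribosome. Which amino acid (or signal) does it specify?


Standard genetic code lookup.
Codon ACU -> Thr

Thr


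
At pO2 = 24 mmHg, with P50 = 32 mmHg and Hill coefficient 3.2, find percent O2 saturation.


Y = pO2^n / (P50^n + pO2^n)
Y = 24^3.2 / (32^3.2 + 24^3.2)
Y = 28.48%

28.48%


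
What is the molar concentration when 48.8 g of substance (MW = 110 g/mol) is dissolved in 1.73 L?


C = (mass / MW) / volume
C = (48.8 / 110) / 1.73
C = 0.2564 M

0.2564 M


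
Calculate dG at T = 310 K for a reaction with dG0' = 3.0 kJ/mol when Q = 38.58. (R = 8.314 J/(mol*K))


dG = dG0' + RT * ln(Q) / 1000
dG = 3.0 + 8.314 * 310 * ln(38.58) / 1000
dG = 12.4143 kJ/mol

12.4143 kJ/mol


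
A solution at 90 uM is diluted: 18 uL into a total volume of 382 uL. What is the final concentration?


C2 = C1 * V1 / V2
C2 = 90 * 18 / 382
C2 = 4.2408 uM

4.2408 uM


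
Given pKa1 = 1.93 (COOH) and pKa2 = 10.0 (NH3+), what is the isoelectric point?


pI = (pKa1 + pKa2) / 2
pI = (1.93 + 10.0) / 2
pI = 5.965

5.965


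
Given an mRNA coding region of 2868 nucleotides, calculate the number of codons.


codons = nucleotides / 3
codons = 2868 / 3 = 956

956


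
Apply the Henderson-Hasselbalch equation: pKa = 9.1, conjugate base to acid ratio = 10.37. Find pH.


pH = pKa + log10([A-]/[HA])
pH = 9.1 + log10(10.37)
pH = 10.1158

10.1158


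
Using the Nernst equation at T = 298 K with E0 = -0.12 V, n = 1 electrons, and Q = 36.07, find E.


E = E0 - (RT/nF) * ln(Q)
E = -0.12 - (8.314 * 298 / (1 * 96485)) * ln(36.07)
E = -0.2121 V

-0.2121 V


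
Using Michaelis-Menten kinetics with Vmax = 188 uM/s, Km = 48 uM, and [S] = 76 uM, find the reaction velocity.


v = Vmax * [S] / (Km + [S])
v = 188 * 76 / (48 + 76)
v = 115.2258 uM/s

115.2258 uM/s


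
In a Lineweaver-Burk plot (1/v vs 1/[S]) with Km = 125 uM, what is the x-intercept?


x-intercept = -1/Km
= -1/125
= -0.008 1/uM

-0.008 1/uM


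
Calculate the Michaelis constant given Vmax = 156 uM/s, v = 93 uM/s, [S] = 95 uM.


Km = [S] * (Vmax - v) / v
Km = 95 * (156 - 93) / 93
Km = 64.3548 uM

64.3548 uM


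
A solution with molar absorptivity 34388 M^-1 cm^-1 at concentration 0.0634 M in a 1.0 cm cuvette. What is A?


A = epsilon * c * l
A = 34388 * 0.0634 * 1.0
A = 2180.1992

2180.1992


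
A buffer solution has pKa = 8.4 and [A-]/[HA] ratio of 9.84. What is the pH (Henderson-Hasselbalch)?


pH = pKa + log10([A-]/[HA])
pH = 8.4 + log10(9.84)
pH = 9.393

9.393


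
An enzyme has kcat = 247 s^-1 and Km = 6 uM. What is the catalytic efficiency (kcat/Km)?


Catalytic efficiency = kcat / Km
= 247 / 6
= 41.1667 uM^-1*s^-1

41.1667 uM^-1*s^-1


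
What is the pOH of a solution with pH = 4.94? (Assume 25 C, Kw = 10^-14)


pOH = 14 - pH
pOH = 14 - 4.94
pOH = 9.06

9.06


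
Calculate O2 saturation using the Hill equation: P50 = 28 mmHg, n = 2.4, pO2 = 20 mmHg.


Y = pO2^n / (P50^n + pO2^n)
Y = 20^2.4 / (28^2.4 + 20^2.4)
Y = 30.84%

30.84%


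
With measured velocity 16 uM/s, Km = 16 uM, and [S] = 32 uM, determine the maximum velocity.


Vmax = v * (Km + [S]) / [S]
Vmax = 16 * (16 + 32) / 32
Vmax = 24.0 uM/s

24.0 uM/s


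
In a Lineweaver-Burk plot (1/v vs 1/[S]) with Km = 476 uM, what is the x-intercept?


x-intercept = -1/Km
= -1/476
= -0.0021 1/uM

-0.0021 1/uM


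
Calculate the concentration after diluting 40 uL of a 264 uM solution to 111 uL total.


C2 = C1 * V1 / V2
C2 = 264 * 40 / 111
C2 = 95.1351 uM

95.1351 uM


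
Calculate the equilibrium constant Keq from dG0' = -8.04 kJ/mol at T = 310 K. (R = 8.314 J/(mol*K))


Keq = exp(-dG0 * 1000 / (R * T))
Keq = exp(-(-8.04) * 1000 / (8.314 * 310))
Keq = 22.635

22.635


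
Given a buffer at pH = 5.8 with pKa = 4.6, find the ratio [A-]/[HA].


[A-]/[HA] = 10^(pH - pKa)
= 10^(5.8 - 4.6)
= 15.8489

15.8489


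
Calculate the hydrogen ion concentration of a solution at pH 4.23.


[H+] = 10^(-pH)
[H+] = 10^(-4.23)
[H+] = 5.888e-05 M

5.888e-05 M


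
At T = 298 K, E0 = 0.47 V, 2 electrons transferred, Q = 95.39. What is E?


E = E0 - (RT/nF) * ln(Q)
E = 0.47 - (8.314 * 298 / (2 * 96485)) * ln(95.39)
E = 0.4115 V

0.4115 V


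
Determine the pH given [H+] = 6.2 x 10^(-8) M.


pH = -log10([H+])
pH = -log10(6.2 x 10^(-8))
pH = 7.2076

7.2076


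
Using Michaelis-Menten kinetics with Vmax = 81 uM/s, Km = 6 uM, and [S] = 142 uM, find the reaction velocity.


v = Vmax * [S] / (Km + [S])
v = 81 * 142 / (6 + 142)
v = 77.7162 uM/s

77.7162 uM/s


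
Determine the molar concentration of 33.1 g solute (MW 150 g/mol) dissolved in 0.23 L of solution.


C = (mass / MW) / volume
C = (33.1 / 150) / 0.23
C = 0.9594 M

0.9594 M


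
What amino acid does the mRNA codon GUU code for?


Standard genetic code lookup.
Codon GUU -> Val

Val


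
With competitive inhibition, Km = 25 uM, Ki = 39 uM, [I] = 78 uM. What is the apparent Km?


Km_app = Km * (1 + [I]/Ki)
Km_app = 25 * (1 + 78/39)
Km_app = 75.0 uM

75.0 uM


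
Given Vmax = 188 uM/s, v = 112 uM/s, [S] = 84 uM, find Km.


Km = [S] * (Vmax - v) / v
Km = 84 * (188 - 112) / 112
Km = 57.0 uM

57.0 uM


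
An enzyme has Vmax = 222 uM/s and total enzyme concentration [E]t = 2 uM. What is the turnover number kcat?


kcat = Vmax / [E]t
kcat = 222 / 2
kcat = 111.0 s^-1

111.0 s^-1


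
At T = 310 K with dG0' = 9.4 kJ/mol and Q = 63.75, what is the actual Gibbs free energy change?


dG = dG0' + RT * ln(Q) / 1000
dG = 9.4 + 8.314 * 310 * ln(63.75) / 1000
dG = 20.1088 kJ/mol

20.1088 kJ/mol


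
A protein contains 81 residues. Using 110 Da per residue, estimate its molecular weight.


MW = n_residues * 110 Da
MW = 81 * 110
MW = 8910 Da

8910 Da


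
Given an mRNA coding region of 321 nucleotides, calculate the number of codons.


codons = nucleotides / 3
codons = 321 / 3 = 107

107


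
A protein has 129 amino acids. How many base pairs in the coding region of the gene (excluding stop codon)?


Each amino acid = 1 codon = 3 bp
bp = 129 * 3 = 387 bp

387 bp


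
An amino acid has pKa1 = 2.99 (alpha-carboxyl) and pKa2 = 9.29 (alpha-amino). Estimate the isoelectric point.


pI = (pKa1 + pKa2) / 2
pI = (2.99 + 9.29) / 2
pI = 6.14

6.14


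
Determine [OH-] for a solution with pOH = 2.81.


[OH-] = 10^(-pOH)
[OH-] = 10^(-2.81)
[OH-] = 0.0015 M

0.0015 M


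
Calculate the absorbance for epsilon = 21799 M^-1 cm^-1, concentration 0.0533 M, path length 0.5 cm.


A = epsilon * c * l
A = 21799 * 0.0533 * 0.5
A = 580.9434

580.9434


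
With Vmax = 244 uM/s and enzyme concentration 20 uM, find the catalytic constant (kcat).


kcat = Vmax / [E]t
kcat = 244 / 20
kcat = 12.2 s^-1

12.2 s^-1


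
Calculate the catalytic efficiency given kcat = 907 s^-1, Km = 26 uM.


Catalytic efficiency = kcat / Km
= 907 / 26
= 34.8846 uM^-1*s^-1

34.8846 uM^-1*s^-1


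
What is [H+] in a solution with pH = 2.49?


[H+] = 10^(-pH)
[H+] = 10^(-2.49)
[H+] = 0.0032 M

0.0032 M


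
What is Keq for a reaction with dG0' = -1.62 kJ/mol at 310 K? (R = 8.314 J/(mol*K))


Keq = exp(-dG0 * 1000 / (R * T))
Keq = exp(-(-1.62) * 1000 / (8.314 * 310))
Keq = 1.8749

1.8749


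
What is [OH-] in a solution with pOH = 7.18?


[OH-] = 10^(-pOH)
[OH-] = 10^(-7.18)
[OH-] = 6.607e-08 M

6.607e-08 M


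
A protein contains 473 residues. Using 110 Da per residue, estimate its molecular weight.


MW = n_residues * 110 Da
MW = 473 * 110
MW = 52030 Da

52030 Da


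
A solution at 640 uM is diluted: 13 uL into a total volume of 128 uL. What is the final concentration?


C2 = C1 * V1 / V2
C2 = 640 * 13 / 128
C2 = 65.0 uM

65.0 uM


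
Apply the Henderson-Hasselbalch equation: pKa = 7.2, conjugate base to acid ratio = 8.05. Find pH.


pH = pKa + log10([A-]/[HA])
pH = 7.2 + log10(8.05)
pH = 8.1058

8.1058


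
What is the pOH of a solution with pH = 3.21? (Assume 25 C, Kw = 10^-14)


pOH = 14 - pH
pOH = 14 - 3.21
pOH = 10.79

10.79


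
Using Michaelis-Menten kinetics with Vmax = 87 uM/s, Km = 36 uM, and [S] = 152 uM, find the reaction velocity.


v = Vmax * [S] / (Km + [S])
v = 87 * 152 / (36 + 152)
v = 70.3404 uM/s

70.3404 uM/s


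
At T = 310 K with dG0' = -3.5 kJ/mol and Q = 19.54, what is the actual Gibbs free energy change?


dG = dG0' + RT * ln(Q) / 1000
dG = -3.5 + 8.314 * 310 * ln(19.54) / 1000
dG = 4.161 kJ/mol

4.161 kJ/mol


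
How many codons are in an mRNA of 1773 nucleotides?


codons = nucleotides / 3
codons = 1773 / 3 = 591

591


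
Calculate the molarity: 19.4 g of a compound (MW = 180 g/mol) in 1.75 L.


C = (mass / MW) / volume
C = (19.4 / 180) / 1.75
C = 0.0616 M

0.0616 M


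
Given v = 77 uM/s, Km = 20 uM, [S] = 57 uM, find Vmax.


Vmax = v * (Km + [S]) / [S]
Vmax = 77 * (20 + 57) / 57
Vmax = 104.0175 uM/s

104.0175 uM/s


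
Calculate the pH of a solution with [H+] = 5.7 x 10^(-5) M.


pH = -log10([H+])
pH = -log10(5.7 x 10^(-5))
pH = 4.2441

4.2441


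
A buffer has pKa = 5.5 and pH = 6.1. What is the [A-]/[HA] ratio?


[A-]/[HA] = 10^(pH - pKa)
= 10^(6.1 - 5.5)
= 3.9811

3.9811


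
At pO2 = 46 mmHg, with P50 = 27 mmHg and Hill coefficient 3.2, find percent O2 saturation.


Y = pO2^n / (P50^n + pO2^n)
Y = 46^3.2 / (27^3.2 + 46^3.2)
Y = 84.62%

84.62%


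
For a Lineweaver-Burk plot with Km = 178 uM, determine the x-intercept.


x-intercept = -1/Km
= -1/178
= -0.0056 1/uM

-0.0056 1/uM


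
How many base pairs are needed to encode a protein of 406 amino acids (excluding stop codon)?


Each amino acid = 1 codon = 3 bp
bp = 406 * 3 = 1218 bp

1218 bp


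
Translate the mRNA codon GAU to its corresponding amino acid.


Standard genetic code lookup.
Codon GAU -> Asp

Asp


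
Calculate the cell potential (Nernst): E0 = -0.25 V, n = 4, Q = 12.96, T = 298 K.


E = E0 - (RT/nF) * ln(Q)
E = -0.25 - (8.314 * 298 / (4 * 96485)) * ln(12.96)
E = -0.2664 V

-0.2664 V


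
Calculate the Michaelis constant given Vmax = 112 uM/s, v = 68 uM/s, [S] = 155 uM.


Km = [S] * (Vmax - v) / v
Km = 155 * (112 - 68) / 68
Km = 100.2941 uM

100.2941 uM


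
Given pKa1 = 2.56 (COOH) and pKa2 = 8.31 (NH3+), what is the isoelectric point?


pI = (pKa1 + pKa2) / 2
pI = (2.56 + 8.31) / 2
pI = 5.435

5.435


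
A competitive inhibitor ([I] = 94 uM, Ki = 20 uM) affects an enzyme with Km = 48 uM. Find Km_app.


Km_app = Km * (1 + [I]/Ki)
Km_app = 48 * (1 + 94/20)
Km_app = 273.6 uM

273.6 uM


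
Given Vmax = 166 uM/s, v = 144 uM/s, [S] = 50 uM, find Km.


Km = [S] * (Vmax - v) / v
Km = 50 * (166 - 144) / 144
Km = 7.6389 uM

7.6389 uM


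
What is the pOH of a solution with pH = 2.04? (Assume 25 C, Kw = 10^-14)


pOH = 14 - pH
pOH = 14 - 2.04
pOH = 11.96

11.96


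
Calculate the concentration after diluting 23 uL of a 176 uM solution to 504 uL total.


C2 = C1 * V1 / V2
C2 = 176 * 23 / 504
C2 = 8.0317 uM

8.0317 uM


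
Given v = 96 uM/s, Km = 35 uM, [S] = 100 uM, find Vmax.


Vmax = v * (Km + [S]) / [S]
Vmax = 96 * (35 + 100) / 100
Vmax = 129.6 uM/s

129.6 uM/s


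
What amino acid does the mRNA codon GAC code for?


Standard genetic code lookup.
Codon GAC -> Asp

Asp


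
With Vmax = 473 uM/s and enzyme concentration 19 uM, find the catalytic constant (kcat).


kcat = Vmax / [E]t
kcat = 473 / 19
kcat = 24.8947 s^-1

24.8947 s^-1


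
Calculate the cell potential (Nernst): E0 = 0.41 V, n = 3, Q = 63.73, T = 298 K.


E = E0 - (RT/nF) * ln(Q)
E = 0.41 - (8.314 * 298 / (3 * 96485)) * ln(63.73)
E = 0.3744 V

0.3744 V


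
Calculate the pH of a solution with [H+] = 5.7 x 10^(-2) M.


pH = -log10([H+])
pH = -log10(5.7 x 10^(-2))
pH = 1.2441

1.2441


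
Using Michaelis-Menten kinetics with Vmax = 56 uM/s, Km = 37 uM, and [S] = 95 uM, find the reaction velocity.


v = Vmax * [S] / (Km + [S])
v = 56 * 95 / (37 + 95)
v = 40.303 uM/s

40.303 uM/s


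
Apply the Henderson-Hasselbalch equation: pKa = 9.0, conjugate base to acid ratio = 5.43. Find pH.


pH = pKa + log10([A-]/[HA])
pH = 9.0 + log10(5.43)
pH = 9.7348

9.7348


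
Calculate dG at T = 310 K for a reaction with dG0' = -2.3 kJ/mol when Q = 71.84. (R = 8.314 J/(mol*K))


dG = dG0' + RT * ln(Q) / 1000
dG = -2.3 + 8.314 * 310 * ln(71.84) / 1000
dG = 8.7167 kJ/mol

8.7167 kJ/mol


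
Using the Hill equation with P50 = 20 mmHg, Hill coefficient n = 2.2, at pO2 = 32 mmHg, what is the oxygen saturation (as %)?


Y = pO2^n / (P50^n + pO2^n)
Y = 32^2.2 / (20^2.2 + 32^2.2)
Y = 73.77%

73.77%


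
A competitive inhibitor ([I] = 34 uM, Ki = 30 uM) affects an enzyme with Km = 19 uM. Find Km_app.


Km_app = Km * (1 + [I]/Ki)
Km_app = 19 * (1 + 34/30)
Km_app = 40.5333 uM

40.5333 uM


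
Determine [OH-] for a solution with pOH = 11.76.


[OH-] = 10^(-pOH)
[OH-] = 10^(-11.76)
[OH-] = 1.738e-12 M

1.738e-12 M


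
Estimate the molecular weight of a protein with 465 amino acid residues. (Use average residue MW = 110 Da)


MW = n_residues * 110 Da
MW = 465 * 110
MW = 51150 Da

51150 Da


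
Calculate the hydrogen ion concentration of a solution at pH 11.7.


[H+] = 10^(-pH)
[H+] = 10^(-11.7)
[H+] = 1.995e-12 M

1.995e-12 M


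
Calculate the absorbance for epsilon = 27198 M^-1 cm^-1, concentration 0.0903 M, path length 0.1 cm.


A = epsilon * c * l
A = 27198 * 0.0903 * 0.1
A = 245.5979

245.5979


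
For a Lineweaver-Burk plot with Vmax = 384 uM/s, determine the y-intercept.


y-intercept = 1/Vmax
= 1/384
= 0.0026 s/uM

0.0026 s/uM


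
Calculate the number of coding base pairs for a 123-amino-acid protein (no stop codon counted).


Each amino acid = 1 codon = 3 bp
bp = 123 * 3 = 369 bp

369 bp


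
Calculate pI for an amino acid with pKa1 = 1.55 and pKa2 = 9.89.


pI = (pKa1 + pKa2) / 2
pI = (1.55 + 9.89) / 2
pI = 5.72

5.72


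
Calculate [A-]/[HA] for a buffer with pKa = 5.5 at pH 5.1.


[A-]/[HA] = 10^(pH - pKa)
= 10^(5.1 - 5.5)
= 0.3981

0.3981


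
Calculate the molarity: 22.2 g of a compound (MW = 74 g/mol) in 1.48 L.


C = (mass / MW) / volume
C = (22.2 / 74) / 1.48
C = 0.2027 M

0.2027 M


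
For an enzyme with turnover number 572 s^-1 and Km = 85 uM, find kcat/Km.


Catalytic efficiency = kcat / Km
= 572 / 85
= 6.7294 uM^-1*s^-1

6.7294 uM^-1*s^-1


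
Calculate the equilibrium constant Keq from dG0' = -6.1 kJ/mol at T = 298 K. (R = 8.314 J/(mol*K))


Keq = exp(-dG0 * 1000 / (R * T))
Keq = exp(-(-6.1) * 1000 / (8.314 * 298))
Keq = 11.7293

11.7293


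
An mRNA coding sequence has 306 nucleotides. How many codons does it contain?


codons = nucleotides / 3
codons = 306 / 3 = 102

102


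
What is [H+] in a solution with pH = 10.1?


[H+] = 10^(-pH)
[H+] = 10^(-10.1)
[H+] = 7.943e-11 M

7.943e-11 M


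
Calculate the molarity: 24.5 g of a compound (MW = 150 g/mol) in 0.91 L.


C = (mass / MW) / volume
C = (24.5 / 150) / 0.91
C = 0.1795 M

0.1795 M


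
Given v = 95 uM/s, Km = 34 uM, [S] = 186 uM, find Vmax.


Vmax = v * (Km + [S]) / [S]
Vmax = 95 * (34 + 186) / 186
Vmax = 112.3656 uM/s

112.3656 uM/s


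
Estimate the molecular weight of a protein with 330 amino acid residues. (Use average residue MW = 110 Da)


MW = n_residues * 110 Da
MW = 330 * 110
MW = 36300 Da

36300 Da


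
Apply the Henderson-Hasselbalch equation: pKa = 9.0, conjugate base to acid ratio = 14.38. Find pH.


pH = pKa + log10([A-]/[HA])
pH = 9.0 + log10(14.38)
pH = 10.1578

10.1578


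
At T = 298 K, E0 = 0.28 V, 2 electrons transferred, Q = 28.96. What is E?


E = E0 - (RT/nF) * ln(Q)
E = 0.28 - (8.314 * 298 / (2 * 96485)) * ln(28.96)
E = 0.2368 V

0.2368 V


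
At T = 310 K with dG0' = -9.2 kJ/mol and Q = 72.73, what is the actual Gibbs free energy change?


dG = dG0' + RT * ln(Q) / 1000
dG = -9.2 + 8.314 * 310 * ln(72.73) / 1000
dG = 1.8484 kJ/mol

1.8484 kJ/mol


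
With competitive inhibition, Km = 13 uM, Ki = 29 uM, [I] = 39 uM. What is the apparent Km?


Km_app = Km * (1 + [I]/Ki)
Km_app = 13 * (1 + 39/29)
Km_app = 30.4828 uM

30.4828 uM


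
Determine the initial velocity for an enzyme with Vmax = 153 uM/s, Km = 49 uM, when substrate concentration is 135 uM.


v = Vmax * [S] / (Km + [S])
v = 153 * 135 / (49 + 135)
v = 112.2554 uM/s

112.2554 uM/s


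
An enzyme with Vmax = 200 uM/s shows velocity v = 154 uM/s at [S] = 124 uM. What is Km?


Km = [S] * (Vmax - v) / v
Km = 124 * (200 - 154) / 154
Km = 37.039 uM

37.039 uM


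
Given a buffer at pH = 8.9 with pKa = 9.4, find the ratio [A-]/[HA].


[A-]/[HA] = 10^(pH - pKa)
= 10^(8.9 - 9.4)
= 0.3162

0.3162


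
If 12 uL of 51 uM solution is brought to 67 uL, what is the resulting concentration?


C2 = C1 * V1 / V2
C2 = 51 * 12 / 67
C2 = 9.1343 uM

9.1343 uM


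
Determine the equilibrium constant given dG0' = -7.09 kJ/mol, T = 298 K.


Keq = exp(-dG0 * 1000 / (R * T))
Keq = exp(-(-7.09) * 1000 / (8.314 * 298))
Keq = 17.4908

17.4908


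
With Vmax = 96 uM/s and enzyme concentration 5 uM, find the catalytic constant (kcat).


kcat = Vmax / [E]t
kcat = 96 / 5
kcat = 19.2 s^-1

19.2 s^-1


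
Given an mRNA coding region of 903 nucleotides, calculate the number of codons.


codons = nucleotides / 3
codons = 903 / 3 = 301

301


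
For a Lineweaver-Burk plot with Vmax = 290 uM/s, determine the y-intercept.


y-intercept = 1/Vmax
= 1/290
= 0.0034 s/uM

0.0034 s/uM


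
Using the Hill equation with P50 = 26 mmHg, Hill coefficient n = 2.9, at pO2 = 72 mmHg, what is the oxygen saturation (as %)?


Y = pO2^n / (P50^n + pO2^n)
Y = 72^2.9 / (26^2.9 + 72^2.9)
Y = 95.04%

95.04%


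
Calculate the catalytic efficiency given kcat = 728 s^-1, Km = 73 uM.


Catalytic efficiency = kcat / Km
= 728 / 73
= 9.9726 uM^-1*s^-1

9.9726 uM^-1*s^-1


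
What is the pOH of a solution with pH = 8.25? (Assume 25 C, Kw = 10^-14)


pOH = 14 - pH
pOH = 14 - 8.25
pOH = 5.75

5.75


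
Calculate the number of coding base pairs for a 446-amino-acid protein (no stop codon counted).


Each amino acid = 1 codon = 3 bp
bp = 446 * 3 = 1338 bp

1338 bp


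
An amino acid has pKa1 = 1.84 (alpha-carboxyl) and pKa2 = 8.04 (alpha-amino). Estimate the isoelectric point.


pI = (pKa1 + pKa2) / 2
pI = (1.84 + 8.04) / 2
pI = 4.94

4.94


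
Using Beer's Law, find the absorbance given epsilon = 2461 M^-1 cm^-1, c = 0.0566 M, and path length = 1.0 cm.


A = epsilon * c * l
A = 2461 * 0.0566 * 1.0
A = 139.2926

139.2926


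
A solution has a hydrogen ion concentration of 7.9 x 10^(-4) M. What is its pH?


pH = -log10([H+])
pH = -log10(7.9 x 10^(-4))
pH = 3.1024

3.1024


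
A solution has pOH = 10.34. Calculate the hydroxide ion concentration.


[OH-] = 10^(-pOH)
[OH-] = 10^(-10.34)
[OH-] = 4.571e-11 M

4.571e-11 M


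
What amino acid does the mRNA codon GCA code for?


Standard genetic code lookup.
Codon GCA -> Ala

Ala


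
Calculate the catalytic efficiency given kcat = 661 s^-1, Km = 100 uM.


Catalytic efficiency = kcat / Km
= 661 / 100
= 6.61 uM^-1*s^-1

6.61 uM^-1*s^-1


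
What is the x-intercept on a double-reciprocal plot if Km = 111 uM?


x-intercept = -1/Km
= -1/111
= -0.009 1/uM

-0.009 1/uM


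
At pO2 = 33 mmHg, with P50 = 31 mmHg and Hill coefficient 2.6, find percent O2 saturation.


Y = pO2^n / (P50^n + pO2^n)
Y = 33^2.6 / (31^2.6 + 33^2.6)
Y = 54.05%

54.05%


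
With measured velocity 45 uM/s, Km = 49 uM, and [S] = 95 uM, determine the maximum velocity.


Vmax = v * (Km + [S]) / [S]
Vmax = 45 * (49 + 95) / 95
Vmax = 68.2105 uM/s

68.2105 uM/s


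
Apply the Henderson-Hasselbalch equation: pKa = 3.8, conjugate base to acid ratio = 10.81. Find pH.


pH = pKa + log10([A-]/[HA])
pH = 3.8 + log10(10.81)
pH = 4.8338

4.8338


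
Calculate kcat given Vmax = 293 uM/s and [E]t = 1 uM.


kcat = Vmax / [E]t
kcat = 293 / 1
kcat = 293.0 s^-1

293.0 s^-1


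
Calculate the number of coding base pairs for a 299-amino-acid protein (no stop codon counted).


Each amino acid = 1 codon = 3 bp
bp = 299 * 3 = 897 bp

897 bp


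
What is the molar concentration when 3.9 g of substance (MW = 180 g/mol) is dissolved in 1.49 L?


C = (mass / MW) / volume
C = (3.9 / 180) / 1.49
C = 0.0145 M

0.0145 M


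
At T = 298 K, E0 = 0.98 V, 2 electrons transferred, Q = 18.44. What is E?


E = E0 - (RT/nF) * ln(Q)
E = 0.98 - (8.314 * 298 / (2 * 96485)) * ln(18.44)
E = 0.9426 V

0.9426 V


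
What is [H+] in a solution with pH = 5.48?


[H+] = 10^(-pH)
[H+] = 10^(-5.48)
[H+] = 3.311e-06 M

3.311e-06 M


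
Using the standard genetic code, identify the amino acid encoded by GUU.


Standard genetic code lookup.
Codon GUU -> Val

Val


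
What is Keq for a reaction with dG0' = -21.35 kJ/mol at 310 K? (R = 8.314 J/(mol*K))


Keq = exp(-dG0 * 1000 / (R * T))
Keq = exp(-(-21.35) * 1000 / (8.314 * 310))
Keq = 3958.9511

3958.9511


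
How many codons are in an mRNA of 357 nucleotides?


codons = nucleotides / 3
codons = 357 / 3 = 119

119


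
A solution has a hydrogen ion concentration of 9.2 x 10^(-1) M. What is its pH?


pH = -log10([H+])
pH = -log10(9.2 x 10^(-1))
pH = 0.0362

0.0362


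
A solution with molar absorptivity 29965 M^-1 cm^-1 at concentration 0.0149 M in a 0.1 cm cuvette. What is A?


A = epsilon * c * l
A = 29965 * 0.0149 * 0.1
A = 44.6479

44.6479


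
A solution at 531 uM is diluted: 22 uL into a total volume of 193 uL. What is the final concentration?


C2 = C1 * V1 / V2
C2 = 531 * 22 / 193
C2 = 60.5285 uM

60.5285 uM


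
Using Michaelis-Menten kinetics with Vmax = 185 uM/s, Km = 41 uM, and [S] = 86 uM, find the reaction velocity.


v = Vmax * [S] / (Km + [S])
v = 185 * 86 / (41 + 86)
v = 125.2756 uM/s

125.2756 uM/s


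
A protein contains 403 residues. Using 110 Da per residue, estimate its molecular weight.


MW = n_residues * 110 Da
MW = 403 * 110
MW = 44330 Da

44330 Da


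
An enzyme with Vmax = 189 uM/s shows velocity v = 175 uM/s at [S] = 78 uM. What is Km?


Km = [S] * (Vmax - v) / v
Km = 78 * (189 - 175) / 175
Km = 6.24 uM

6.24 uM


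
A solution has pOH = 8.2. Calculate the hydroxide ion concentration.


[OH-] = 10^(-pOH)
[OH-] = 10^(-8.2)
[OH-] = 6.310e-09 M

6.310e-09 M


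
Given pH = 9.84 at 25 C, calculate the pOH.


pOH = 14 - pH
pOH = 14 - 9.84
pOH = 4.16

4.16


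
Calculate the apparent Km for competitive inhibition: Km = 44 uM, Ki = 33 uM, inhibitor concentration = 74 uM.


Km_app = Km * (1 + [I]/Ki)
Km_app = 44 * (1 + 74/33)
Km_app = 142.6667 uM

142.6667 uM


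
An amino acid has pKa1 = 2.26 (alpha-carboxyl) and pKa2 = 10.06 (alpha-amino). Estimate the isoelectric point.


pI = (pKa1 + pKa2) / 2
pI = (2.26 + 10.06) / 2
pI = 6.16

6.16


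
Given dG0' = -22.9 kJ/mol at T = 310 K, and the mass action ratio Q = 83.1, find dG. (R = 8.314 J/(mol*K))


dG = dG0' + RT * ln(Q) / 1000
dG = -22.9 + 8.314 * 310 * ln(83.1) / 1000
dG = -11.508 kJ/mol

-11.508 kJ/mol


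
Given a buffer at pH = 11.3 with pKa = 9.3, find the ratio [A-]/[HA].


[A-]/[HA] = 10^(pH - pKa)
= 10^(11.3 - 9.3)
= 100.0

100.0


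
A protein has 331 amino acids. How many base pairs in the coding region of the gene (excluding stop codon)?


Each amino acid = 1 codon = 3 bp
bp = 331 * 3 = 993 bp

993 bp


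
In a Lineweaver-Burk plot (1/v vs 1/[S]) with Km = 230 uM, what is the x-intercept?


x-intercept = -1/Km
= -1/230
= -0.0043 1/uM

-0.0043 1/uM


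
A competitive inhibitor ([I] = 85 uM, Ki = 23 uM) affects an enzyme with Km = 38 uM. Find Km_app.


Km_app = Km * (1 + [I]/Ki)
Km_app = 38 * (1 + 85/23)
Km_app = 178.4348 uM

178.4348 uM


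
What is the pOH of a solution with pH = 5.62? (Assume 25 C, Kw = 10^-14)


pOH = 14 - pH
pOH = 14 - 5.62
pOH = 8.38

8.38


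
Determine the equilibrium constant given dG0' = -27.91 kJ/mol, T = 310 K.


Keq = exp(-dG0 * 1000 / (R * T))
Keq = exp(-(-27.91) * 1000 / (8.314 * 310))
Keq = 50462.9274

50462.9274


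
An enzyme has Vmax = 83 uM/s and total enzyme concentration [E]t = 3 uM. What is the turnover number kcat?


kcat = Vmax / [E]t
kcat = 83 / 3
kcat = 27.6667 s^-1

27.6667 s^-1


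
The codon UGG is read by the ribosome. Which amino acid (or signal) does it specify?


Standard genetic code lookup.
Codon UGG -> Trp

Trp


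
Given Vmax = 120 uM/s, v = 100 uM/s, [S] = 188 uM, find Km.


Km = [S] * (Vmax - v) / v
Km = 188 * (120 - 100) / 100
Km = 37.6 uM

37.6 uM


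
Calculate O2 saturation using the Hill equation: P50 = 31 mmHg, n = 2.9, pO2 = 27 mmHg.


Y = pO2^n / (P50^n + pO2^n)
Y = 27^2.9 / (31^2.9 + 27^2.9)
Y = 40.12%

40.12%


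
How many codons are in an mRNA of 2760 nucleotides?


codons = nucleotides / 3
codons = 2760 / 3 = 920

920


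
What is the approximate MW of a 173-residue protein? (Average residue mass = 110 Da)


MW = n_residues * 110 Da
MW = 173 * 110
MW = 19030 Da

19030 Da


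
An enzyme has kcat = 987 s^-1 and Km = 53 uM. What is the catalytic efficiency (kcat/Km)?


Catalytic efficiency = kcat / Km
= 987 / 53
= 18.6226 uM^-1*s^-1

18.6226 uM^-1*s^-1


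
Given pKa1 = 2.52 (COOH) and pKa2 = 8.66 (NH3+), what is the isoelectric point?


pI = (pKa1 + pKa2) / 2
pI = (2.52 + 8.66) / 2
pI = 5.59

5.59


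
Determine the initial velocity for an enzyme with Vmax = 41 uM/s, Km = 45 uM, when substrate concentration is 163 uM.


v = Vmax * [S] / (Km + [S])
v = 41 * 163 / (45 + 163)
v = 32.1298 uM/s

32.1298 uM/s


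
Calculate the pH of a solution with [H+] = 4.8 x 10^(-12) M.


pH = -log10([H+])
pH = -log10(4.8 x 10^(-12))
pH = 11.3188

11.3188


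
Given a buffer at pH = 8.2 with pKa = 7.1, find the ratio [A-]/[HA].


[A-]/[HA] = 10^(pH - pKa)
= 10^(8.2 - 7.1)
= 12.5893

12.5893


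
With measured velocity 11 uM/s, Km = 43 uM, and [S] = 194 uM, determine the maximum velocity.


Vmax = v * (Km + [S]) / [S]
Vmax = 11 * (43 + 194) / 194
Vmax = 13.4381 uM/s

13.4381 uM/s


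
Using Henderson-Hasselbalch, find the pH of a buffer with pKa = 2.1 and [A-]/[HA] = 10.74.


pH = pKa + log10([A-]/[HA])
pH = 2.1 + log10(10.74)
pH = 3.131

3.131


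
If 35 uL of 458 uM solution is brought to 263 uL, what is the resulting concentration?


C2 = C1 * V1 / V2
C2 = 458 * 35 / 263
C2 = 60.9506 uM

60.9506 uM


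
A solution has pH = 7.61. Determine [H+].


[H+] = 10^(-pH)
[H+] = 10^(-7.61)
[H+] = 2.455e-08 M

2.455e-08 M


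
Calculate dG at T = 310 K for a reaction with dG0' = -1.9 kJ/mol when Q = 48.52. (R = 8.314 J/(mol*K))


dG = dG0' + RT * ln(Q) / 1000
dG = -1.9 + 8.314 * 310 * ln(48.52) / 1000
dG = 8.1052 kJ/mol

8.1052 kJ/mol


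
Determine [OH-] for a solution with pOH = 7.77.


[OH-] = 10^(-pOH)
[OH-] = 10^(-7.77)
[OH-] = 1.698e-08 M

1.698e-08 M


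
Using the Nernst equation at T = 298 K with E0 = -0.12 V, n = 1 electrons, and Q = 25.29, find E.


E = E0 - (RT/nF) * ln(Q)
E = -0.12 - (8.314 * 298 / (1 * 96485)) * ln(25.29)
E = -0.203 V

-0.203 V


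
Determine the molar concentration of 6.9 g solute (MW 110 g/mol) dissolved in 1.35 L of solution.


C = (mass / MW) / volume
C = (6.9 / 110) / 1.35
C = 0.0465 M

0.0465 M


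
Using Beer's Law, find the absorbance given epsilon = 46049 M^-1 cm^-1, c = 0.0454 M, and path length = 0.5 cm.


A = epsilon * c * l
A = 46049 * 0.0454 * 0.5
A = 1045.3123

1045.3123


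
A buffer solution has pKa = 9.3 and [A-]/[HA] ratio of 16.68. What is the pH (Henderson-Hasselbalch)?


pH = pKa + log10([A-]/[HA])
pH = 9.3 + log10(16.68)
pH = 10.5222

10.5222


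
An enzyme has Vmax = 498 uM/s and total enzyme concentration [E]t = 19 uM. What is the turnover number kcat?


kcat = Vmax / [E]t
kcat = 498 / 19
kcat = 26.2105 s^-1

26.2105 s^-1


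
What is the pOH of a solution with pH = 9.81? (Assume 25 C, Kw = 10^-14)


pOH = 14 - pH
pOH = 14 - 9.81
pOH = 4.19

4.19


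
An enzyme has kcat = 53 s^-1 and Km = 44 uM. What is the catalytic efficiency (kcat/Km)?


Catalytic efficiency = kcat / Km
= 53 / 44
= 1.2045 uM^-1*s^-1

1.2045 uM^-1*s^-1


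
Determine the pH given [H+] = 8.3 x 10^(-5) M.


pH = -log10([H+])
pH = -log10(8.3 x 10^(-5))
pH = 4.0809

4.0809


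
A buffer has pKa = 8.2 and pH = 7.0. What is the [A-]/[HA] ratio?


[A-]/[HA] = 10^(pH - pKa)
= 10^(7.0 - 8.2)
= 0.0631

0.0631


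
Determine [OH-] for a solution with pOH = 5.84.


[OH-] = 10^(-pOH)
[OH-] = 10^(-5.84)
[OH-] = 1.445e-06 M

1.445e-06 M
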